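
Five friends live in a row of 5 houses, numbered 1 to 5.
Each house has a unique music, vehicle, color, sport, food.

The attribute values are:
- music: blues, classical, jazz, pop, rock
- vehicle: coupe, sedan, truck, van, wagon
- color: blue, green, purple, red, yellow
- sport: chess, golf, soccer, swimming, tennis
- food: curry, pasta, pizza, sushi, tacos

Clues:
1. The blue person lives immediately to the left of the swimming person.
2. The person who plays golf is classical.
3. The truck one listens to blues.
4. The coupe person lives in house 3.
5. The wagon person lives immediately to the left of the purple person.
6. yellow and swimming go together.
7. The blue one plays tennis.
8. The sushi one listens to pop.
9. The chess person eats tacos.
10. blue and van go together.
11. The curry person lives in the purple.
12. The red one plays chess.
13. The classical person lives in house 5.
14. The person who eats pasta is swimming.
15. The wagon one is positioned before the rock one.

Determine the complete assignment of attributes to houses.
Solution:

House | Music | Vehicle | Color | Sport | Food
----------------------------------------------
  1   | pop | van | blue | tennis | sushi
  2   | jazz | wagon | yellow | swimming | pasta
  3   | rock | coupe | purple | soccer | curry
  4   | blues | truck | red | chess | tacos
  5   | classical | sedan | green | golf | pizza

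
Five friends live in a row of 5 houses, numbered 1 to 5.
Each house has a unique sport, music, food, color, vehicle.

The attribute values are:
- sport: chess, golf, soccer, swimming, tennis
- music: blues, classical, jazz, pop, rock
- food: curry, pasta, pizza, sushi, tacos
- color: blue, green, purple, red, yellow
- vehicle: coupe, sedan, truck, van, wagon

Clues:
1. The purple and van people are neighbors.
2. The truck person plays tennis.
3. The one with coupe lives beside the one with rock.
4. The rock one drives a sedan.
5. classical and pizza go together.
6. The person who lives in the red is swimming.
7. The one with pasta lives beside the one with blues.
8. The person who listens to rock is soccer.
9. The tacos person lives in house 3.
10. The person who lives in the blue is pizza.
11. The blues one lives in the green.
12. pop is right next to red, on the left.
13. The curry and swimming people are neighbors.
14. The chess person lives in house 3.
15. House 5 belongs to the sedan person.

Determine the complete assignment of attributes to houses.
Solution:

House | Sport | Music | Food | Color | Vehicle
----------------------------------------------
  1   | tennis | pop | curry | purple | truck
  2   | swimming | jazz | pasta | red | van
  3   | chess | blues | tacos | green | wagon
  4   | golf | classical | pizza | blue | coupe
  5   | soccer | rock | sushi | yellow | sedan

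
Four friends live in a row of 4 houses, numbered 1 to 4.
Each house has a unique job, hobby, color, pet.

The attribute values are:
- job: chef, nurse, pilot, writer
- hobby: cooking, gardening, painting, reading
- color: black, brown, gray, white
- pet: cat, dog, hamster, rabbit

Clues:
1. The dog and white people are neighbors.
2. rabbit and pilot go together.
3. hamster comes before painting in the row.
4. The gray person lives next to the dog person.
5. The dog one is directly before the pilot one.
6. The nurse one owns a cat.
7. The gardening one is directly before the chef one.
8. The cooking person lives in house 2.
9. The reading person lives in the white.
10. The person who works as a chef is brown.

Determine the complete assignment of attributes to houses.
Solution:

House | Job | Hobby | Color | Pet
---------------------------------
  1   | writer | gardening | gray | hamster
  2   | chef | cooking | brown | dog
  3   | pilot | reading | white | rabbit
  4   | nurse | painting | black | cat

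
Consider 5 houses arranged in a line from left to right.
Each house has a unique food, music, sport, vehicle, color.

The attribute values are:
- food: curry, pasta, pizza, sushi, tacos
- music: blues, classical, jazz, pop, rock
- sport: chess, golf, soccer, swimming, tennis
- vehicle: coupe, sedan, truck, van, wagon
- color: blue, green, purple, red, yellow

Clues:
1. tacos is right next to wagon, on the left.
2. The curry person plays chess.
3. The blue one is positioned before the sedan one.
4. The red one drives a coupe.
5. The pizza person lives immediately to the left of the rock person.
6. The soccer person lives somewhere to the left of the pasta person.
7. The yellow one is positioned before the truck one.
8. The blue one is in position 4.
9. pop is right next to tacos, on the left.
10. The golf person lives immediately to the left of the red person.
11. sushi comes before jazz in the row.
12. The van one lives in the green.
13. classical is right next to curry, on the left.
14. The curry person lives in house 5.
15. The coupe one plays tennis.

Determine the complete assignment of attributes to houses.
Solution:

House | Food | Music | Sport | Vehicle | Color
----------------------------------------------
  1   | pizza | pop | golf | van | green
  2   | tacos | rock | tennis | coupe | red
  3   | sushi | blues | soccer | wagon | yellow
  4   | pasta | classical | swimming | truck | blue
  5   | curry | jazz | chess | sedan | purple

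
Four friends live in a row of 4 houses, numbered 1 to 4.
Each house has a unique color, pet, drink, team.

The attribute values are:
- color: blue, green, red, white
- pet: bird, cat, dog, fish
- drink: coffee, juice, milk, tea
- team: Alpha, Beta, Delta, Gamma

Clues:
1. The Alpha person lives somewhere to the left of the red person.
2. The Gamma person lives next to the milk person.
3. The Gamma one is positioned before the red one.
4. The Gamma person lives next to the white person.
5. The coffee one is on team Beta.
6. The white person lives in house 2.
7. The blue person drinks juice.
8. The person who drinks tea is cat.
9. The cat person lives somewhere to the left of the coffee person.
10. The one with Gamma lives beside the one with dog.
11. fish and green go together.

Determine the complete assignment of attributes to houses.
Solution:

House | Color | Pet | Drink | Team
----------------------------------
  1   | blue | bird | juice | Gamma
  2   | white | dog | milk | Alpha
  3   | red | cat | tea | Delta
  4   | green | fish | coffee | Beta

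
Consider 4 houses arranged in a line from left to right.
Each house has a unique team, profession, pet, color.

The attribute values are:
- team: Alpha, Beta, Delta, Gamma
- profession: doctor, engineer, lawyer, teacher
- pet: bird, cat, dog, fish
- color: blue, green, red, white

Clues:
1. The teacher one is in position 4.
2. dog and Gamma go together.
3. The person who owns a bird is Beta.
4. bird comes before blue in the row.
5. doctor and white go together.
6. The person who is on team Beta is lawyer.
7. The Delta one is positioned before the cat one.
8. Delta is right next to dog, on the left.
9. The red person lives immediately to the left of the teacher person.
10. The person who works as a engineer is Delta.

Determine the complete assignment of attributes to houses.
Solution:

House | Team | Profession | Pet | Color
---------------------------------------
  1   | Delta | engineer | fish | green
  2   | Gamma | doctor | dog | white
  3   | Beta | lawyer | bird | red
  4   | Alpha | teacher | cat | blue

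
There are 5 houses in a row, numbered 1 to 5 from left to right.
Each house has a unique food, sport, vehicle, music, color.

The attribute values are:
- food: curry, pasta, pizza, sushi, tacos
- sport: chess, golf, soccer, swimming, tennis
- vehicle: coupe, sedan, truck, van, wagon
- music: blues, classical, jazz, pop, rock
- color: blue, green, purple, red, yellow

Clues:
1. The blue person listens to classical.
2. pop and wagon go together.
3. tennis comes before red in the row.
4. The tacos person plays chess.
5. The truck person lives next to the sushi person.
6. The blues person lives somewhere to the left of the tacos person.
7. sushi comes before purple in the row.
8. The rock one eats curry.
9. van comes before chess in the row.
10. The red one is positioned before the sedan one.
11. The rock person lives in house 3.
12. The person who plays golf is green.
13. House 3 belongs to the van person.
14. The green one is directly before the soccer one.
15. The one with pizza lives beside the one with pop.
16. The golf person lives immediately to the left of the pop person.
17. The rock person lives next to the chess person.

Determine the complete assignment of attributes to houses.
Solution:

House | Food | Sport | Vehicle | Music | Color
----------------------------------------------
  1   | pizza | golf | truck | blues | green
  2   | sushi | soccer | wagon | pop | yellow
  3   | curry | tennis | van | rock | purple
  4   | tacos | chess | coupe | jazz | red
  5   | pasta | swimming | sedan | classical | blue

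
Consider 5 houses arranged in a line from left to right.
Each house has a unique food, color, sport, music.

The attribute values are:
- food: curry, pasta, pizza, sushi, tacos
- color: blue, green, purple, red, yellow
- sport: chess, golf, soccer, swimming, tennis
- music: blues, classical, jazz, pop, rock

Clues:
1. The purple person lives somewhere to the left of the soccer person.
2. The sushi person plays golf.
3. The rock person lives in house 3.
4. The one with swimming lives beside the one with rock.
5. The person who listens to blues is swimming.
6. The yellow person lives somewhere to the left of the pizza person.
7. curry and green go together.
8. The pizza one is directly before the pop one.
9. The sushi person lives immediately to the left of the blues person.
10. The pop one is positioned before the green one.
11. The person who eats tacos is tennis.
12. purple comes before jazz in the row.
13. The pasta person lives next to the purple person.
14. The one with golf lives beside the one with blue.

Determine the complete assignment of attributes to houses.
Solution:

House | Food | Color | Sport | Music
------------------------------------
  1   | sushi | yellow | golf | classical
  2   | pasta | blue | swimming | blues
  3   | pizza | purple | chess | rock
  4   | tacos | red | tennis | pop
  5   | curry | green | soccer | jazz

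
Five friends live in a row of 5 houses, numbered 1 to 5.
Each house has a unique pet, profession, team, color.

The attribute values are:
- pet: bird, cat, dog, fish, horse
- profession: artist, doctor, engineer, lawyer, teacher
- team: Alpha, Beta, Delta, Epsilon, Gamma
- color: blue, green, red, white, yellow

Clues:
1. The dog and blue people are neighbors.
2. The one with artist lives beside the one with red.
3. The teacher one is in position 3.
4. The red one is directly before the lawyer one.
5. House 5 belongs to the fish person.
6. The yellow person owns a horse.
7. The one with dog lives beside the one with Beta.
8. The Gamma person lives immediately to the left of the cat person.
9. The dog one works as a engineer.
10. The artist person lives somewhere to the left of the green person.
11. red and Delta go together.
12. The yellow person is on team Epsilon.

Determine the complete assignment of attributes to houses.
Solution:

House | Pet | Profession | Team | Color
---------------------------------------
  1   | dog | engineer | Gamma | white
  2   | cat | artist | Beta | blue
  3   | bird | teacher | Delta | red
  4   | horse | lawyer | Epsilon | yellow
  5   | fish | doctor | Alpha | green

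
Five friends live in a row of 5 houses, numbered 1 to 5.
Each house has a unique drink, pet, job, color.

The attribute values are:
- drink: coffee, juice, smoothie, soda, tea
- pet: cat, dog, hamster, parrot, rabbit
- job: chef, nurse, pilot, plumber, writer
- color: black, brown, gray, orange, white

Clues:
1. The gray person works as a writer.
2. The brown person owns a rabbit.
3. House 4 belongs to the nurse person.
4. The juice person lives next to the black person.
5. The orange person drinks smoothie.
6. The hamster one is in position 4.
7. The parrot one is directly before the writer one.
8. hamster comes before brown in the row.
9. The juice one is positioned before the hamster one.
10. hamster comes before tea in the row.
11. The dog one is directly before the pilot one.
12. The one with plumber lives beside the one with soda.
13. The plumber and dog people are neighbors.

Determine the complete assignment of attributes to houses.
Solution:

House | Drink | Pet | Job | Color
---------------------------------
  1   | smoothie | parrot | plumber | orange
  2   | soda | dog | writer | gray
  3   | juice | cat | pilot | white
  4   | coffee | hamster | nurse | black
  5   | tea | rabbit | chef | brown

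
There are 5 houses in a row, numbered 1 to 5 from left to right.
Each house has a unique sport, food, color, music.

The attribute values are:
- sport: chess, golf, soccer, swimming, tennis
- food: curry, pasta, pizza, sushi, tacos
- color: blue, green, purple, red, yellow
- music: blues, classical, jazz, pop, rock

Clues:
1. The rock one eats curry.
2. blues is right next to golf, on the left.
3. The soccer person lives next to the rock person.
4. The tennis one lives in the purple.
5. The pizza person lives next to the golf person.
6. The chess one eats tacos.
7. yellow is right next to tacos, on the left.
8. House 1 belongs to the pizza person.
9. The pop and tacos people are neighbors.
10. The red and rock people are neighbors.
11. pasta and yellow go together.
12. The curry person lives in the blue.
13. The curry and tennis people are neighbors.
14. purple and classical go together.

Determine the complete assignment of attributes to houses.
Solution:

House | Sport | Food | Color | Music
------------------------------------
  1   | soccer | pizza | red | blues
  2   | golf | curry | blue | rock
  3   | tennis | sushi | purple | classical
  4   | swimming | pasta | yellow | pop
  5   | chess | tacos | green | jazz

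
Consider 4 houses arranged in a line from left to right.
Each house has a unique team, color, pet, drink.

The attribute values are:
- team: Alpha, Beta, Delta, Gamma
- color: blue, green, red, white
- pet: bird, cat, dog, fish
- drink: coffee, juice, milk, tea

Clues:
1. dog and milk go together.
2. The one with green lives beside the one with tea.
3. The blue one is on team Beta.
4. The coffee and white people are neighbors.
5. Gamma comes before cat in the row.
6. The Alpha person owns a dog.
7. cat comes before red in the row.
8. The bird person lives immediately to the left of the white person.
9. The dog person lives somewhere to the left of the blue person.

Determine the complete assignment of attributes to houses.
Solution:

House | Team | Color | Pet | Drink
----------------------------------
  1   | Gamma | green | bird | coffee
  2   | Delta | white | cat | tea
  3   | Alpha | red | dog | milk
  4   | Beta | blue | fish | juice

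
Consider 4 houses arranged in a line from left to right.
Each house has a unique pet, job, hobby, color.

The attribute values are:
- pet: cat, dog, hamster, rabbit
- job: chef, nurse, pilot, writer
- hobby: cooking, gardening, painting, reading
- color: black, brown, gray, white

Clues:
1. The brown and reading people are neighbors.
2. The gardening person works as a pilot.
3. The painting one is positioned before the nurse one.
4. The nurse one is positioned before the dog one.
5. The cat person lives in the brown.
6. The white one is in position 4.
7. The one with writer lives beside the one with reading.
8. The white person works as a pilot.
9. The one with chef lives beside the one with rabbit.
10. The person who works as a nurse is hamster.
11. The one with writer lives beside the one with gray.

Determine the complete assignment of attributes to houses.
Solution:

House | Pet | Job | Hobby | Color
---------------------------------
  1   | cat | writer | painting | brown
  2   | hamster | nurse | reading | gray
  3   | dog | chef | cooking | black
  4   | rabbit | pilot | gardening | white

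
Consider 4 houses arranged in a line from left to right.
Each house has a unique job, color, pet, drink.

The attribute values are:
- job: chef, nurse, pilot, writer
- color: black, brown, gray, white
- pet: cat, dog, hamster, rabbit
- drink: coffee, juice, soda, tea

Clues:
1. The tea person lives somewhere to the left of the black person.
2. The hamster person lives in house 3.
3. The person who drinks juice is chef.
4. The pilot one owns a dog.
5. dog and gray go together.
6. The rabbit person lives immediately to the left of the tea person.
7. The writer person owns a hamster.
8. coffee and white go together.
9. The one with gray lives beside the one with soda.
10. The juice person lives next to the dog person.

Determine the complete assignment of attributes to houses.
Solution:

House | Job | Color | Pet | Drink
---------------------------------
  1   | chef | brown | rabbit | juice
  2   | pilot | gray | dog | tea
  3   | writer | black | hamster | soda
  4   | nurse | white | cat | coffee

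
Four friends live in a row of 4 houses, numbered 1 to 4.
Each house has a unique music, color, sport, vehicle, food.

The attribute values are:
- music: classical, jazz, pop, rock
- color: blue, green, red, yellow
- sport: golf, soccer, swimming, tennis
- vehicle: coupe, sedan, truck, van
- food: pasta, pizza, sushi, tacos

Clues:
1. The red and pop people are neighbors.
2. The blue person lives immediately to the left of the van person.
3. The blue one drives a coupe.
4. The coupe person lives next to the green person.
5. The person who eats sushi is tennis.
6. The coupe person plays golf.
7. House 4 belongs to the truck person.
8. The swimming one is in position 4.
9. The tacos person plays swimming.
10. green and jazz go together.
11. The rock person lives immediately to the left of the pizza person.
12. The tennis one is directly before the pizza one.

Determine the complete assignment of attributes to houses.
Solution:

House | Music | Color | Sport | Vehicle | Food
----------------------------------------------
  1   | rock | red | tennis | sedan | sushi
  2   | pop | blue | golf | coupe | pizza
  3   | jazz | green | soccer | van | pasta
  4   | classical | yellow | swimming | truck | tacos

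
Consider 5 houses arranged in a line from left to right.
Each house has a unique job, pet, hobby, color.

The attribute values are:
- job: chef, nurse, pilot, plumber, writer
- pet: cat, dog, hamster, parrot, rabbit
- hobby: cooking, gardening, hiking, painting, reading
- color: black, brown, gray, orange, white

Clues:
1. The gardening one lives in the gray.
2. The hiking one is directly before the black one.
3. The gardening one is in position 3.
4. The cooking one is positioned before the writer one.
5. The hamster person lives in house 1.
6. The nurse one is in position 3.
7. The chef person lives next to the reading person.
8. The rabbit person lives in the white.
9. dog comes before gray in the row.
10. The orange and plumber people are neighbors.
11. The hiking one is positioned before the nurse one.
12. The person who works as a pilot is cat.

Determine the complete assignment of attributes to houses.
Solution:

House | Job | Pet | Hobby | Color
---------------------------------
  1   | chef | hamster | hiking | orange
  2   | plumber | dog | reading | black
  3   | nurse | parrot | gardening | gray
  4   | pilot | cat | cooking | brown
  5   | writer | rabbit | painting | white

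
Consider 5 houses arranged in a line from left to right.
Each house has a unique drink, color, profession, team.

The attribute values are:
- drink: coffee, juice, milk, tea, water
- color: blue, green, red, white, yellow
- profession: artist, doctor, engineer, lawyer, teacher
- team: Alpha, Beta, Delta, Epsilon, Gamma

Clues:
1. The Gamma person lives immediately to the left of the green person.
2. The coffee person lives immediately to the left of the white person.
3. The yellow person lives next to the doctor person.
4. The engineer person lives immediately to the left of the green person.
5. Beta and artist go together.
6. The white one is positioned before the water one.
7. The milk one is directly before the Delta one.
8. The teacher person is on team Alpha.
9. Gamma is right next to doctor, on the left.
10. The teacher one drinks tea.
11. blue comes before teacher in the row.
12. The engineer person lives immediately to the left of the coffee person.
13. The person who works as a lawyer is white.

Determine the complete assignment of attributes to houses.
Solution:

House | Drink | Color | Profession | Team
-----------------------------------------
  1   | milk | yellow | engineer | Gamma
  2   | coffee | green | doctor | Delta
  3   | juice | white | lawyer | Epsilon
  4   | water | blue | artist | Beta
  5   | tea | red | teacher | Alpha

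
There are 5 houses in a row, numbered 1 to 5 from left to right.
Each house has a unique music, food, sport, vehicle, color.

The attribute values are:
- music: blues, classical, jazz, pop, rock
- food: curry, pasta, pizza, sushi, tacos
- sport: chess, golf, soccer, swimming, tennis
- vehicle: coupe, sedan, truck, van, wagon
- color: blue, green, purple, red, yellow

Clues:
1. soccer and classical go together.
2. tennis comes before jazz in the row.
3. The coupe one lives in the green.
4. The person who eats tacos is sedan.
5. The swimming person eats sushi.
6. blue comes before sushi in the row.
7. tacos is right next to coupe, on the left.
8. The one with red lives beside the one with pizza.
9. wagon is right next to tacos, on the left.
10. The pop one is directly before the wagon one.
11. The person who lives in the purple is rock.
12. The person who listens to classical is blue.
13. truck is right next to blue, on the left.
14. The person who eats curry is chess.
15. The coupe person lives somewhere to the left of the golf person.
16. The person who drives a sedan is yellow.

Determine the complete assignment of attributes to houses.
Solution:

House | Music | Food | Sport | Vehicle | Color
----------------------------------------------
  1   | pop | curry | chess | truck | red
  2   | classical | pizza | soccer | wagon | blue
  3   | blues | tacos | tennis | sedan | yellow
  4   | jazz | sushi | swimming | coupe | green
  5   | rock | pasta | golf | van | purple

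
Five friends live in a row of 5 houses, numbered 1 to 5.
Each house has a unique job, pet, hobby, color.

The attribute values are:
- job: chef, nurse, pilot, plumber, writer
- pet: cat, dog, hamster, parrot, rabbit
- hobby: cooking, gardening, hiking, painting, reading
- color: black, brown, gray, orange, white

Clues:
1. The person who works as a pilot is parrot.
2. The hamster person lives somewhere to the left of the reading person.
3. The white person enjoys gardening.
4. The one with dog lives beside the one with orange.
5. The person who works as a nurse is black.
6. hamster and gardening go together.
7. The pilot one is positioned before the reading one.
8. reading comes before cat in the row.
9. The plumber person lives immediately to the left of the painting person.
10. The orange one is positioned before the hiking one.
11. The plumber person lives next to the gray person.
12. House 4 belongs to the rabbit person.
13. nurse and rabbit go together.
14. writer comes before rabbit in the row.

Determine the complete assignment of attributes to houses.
Solution:

House | Job | Pet | Hobby | Color
---------------------------------
  1   | plumber | hamster | gardening | white
  2   | writer | dog | painting | gray
  3   | pilot | parrot | cooking | orange
  4   | nurse | rabbit | reading | black
  5   | chef | cat | hiking | brown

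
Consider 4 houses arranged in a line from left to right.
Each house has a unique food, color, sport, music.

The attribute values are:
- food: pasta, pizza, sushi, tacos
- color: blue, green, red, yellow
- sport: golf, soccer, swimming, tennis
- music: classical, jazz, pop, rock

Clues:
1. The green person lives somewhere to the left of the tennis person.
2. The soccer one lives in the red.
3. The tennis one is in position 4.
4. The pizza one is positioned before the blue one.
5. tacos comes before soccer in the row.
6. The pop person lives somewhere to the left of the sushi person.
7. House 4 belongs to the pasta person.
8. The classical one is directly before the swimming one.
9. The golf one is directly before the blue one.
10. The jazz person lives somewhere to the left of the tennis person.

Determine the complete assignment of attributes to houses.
Solution:

House | Food | Color | Sport | Music
------------------------------------
  1   | pizza | green | golf | classical
  2   | tacos | blue | swimming | pop
  3   | sushi | red | soccer | jazz
  4   | pasta | yellow | tennis | rock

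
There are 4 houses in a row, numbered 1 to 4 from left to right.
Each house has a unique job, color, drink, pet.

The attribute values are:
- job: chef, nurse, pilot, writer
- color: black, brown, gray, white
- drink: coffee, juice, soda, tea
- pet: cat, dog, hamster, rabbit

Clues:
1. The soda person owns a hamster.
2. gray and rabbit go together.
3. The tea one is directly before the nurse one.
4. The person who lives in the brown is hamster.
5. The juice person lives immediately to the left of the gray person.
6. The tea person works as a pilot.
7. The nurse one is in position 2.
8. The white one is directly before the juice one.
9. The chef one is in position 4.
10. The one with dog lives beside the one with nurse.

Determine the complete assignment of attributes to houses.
Solution:

House | Job | Color | Drink | Pet
---------------------------------
  1   | pilot | white | tea | dog
  2   | nurse | black | juice | cat
  3   | writer | gray | coffee | rabbit
  4   | chef | brown | soda | hamster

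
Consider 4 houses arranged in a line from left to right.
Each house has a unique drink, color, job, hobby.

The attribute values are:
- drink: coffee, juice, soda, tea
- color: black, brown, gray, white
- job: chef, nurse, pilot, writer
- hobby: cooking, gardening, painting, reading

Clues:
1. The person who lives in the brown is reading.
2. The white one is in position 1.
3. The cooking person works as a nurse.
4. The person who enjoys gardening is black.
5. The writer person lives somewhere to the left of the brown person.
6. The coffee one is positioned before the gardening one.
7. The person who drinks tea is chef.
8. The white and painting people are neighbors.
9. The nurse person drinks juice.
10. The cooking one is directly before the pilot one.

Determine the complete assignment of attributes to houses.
Solution:

House | Drink | Color | Job | Hobby
-----------------------------------
  1   | juice | white | nurse | cooking
  2   | coffee | gray | pilot | painting
  3   | soda | black | writer | gardening
  4   | tea | brown | chef | reading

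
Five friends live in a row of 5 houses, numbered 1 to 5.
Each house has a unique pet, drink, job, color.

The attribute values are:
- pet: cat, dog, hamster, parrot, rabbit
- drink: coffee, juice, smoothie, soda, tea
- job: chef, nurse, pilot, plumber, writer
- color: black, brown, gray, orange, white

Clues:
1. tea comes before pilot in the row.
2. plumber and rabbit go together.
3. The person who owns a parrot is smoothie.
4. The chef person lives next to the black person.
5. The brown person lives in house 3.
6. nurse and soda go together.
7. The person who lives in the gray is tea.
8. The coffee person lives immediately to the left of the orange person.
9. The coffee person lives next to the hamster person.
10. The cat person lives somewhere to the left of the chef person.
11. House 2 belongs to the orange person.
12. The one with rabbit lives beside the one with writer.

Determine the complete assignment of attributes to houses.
Solution:

House | Pet | Drink | Job | Color
---------------------------------
  1   | rabbit | coffee | plumber | white
  2   | hamster | juice | writer | orange
  3   | cat | soda | nurse | brown
  4   | dog | tea | chef | gray
  5   | parrot | smoothie | pilot | black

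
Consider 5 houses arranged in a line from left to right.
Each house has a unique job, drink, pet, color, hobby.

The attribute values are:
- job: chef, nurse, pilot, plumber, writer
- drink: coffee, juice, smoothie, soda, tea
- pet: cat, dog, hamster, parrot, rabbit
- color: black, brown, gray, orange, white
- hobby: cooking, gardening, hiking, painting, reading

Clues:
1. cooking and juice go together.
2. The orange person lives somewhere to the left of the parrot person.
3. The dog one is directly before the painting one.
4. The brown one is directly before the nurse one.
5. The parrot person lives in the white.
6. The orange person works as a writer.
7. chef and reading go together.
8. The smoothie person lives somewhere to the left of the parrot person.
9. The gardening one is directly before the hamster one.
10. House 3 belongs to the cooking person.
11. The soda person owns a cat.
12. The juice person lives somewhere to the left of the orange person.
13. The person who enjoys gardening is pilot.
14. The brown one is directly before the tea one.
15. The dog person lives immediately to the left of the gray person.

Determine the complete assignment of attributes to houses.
Solution:

House | Job | Drink | Pet | Color | Hobby
-----------------------------------------
  1   | pilot | smoothie | dog | brown | gardening
  2   | nurse | tea | hamster | gray | painting
  3   | plumber | juice | rabbit | black | cooking
  4   | writer | soda | cat | orange | hiking
  5   | chef | coffee | parrot | white | reading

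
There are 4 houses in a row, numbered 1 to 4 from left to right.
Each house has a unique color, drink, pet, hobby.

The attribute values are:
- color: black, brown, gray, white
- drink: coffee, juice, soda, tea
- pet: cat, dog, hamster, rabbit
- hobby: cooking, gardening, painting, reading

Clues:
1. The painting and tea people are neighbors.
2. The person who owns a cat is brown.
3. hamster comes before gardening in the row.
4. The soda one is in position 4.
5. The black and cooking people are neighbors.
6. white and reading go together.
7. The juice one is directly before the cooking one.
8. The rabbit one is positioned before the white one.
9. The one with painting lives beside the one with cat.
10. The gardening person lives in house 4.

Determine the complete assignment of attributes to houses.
Solution:

House | Color | Drink | Pet | Hobby
-----------------------------------
  1   | black | juice | rabbit | painting
  2   | brown | tea | cat | cooking
  3   | white | coffee | hamster | reading
  4   | gray | soda | dog | gardening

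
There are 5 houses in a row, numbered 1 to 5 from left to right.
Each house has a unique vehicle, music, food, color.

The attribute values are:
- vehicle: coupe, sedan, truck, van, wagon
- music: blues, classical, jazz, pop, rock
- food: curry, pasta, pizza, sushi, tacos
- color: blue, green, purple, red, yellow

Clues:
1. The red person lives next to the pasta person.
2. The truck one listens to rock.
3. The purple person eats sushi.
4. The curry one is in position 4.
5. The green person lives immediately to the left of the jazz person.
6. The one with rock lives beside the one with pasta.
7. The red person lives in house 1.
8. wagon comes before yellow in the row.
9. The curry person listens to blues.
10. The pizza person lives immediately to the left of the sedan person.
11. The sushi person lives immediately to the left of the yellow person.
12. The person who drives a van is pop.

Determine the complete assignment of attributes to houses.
Solution:

House | Vehicle | Music | Food | Color
--------------------------------------
  1   | truck | rock | pizza | red
  2   | sedan | classical | pasta | green
  3   | wagon | jazz | sushi | purple
  4   | coupe | blues | curry | yellow
  5   | van | pop | tacos | blue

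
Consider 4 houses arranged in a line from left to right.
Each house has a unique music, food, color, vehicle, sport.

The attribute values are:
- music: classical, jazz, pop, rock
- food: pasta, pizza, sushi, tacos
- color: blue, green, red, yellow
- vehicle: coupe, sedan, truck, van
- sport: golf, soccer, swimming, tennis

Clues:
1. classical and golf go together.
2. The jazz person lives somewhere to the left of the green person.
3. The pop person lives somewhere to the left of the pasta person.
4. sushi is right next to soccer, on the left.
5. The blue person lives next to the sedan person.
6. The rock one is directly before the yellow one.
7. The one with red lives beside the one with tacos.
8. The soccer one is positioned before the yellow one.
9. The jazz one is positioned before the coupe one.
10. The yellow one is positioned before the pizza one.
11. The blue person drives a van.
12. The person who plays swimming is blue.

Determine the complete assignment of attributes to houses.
Solution:

House | Music | Food | Color | Vehicle | Sport
----------------------------------------------
  1   | pop | sushi | blue | van | swimming
  2   | rock | pasta | red | sedan | soccer
  3   | jazz | tacos | yellow | truck | tennis
  4   | classical | pizza | green | coupe | golf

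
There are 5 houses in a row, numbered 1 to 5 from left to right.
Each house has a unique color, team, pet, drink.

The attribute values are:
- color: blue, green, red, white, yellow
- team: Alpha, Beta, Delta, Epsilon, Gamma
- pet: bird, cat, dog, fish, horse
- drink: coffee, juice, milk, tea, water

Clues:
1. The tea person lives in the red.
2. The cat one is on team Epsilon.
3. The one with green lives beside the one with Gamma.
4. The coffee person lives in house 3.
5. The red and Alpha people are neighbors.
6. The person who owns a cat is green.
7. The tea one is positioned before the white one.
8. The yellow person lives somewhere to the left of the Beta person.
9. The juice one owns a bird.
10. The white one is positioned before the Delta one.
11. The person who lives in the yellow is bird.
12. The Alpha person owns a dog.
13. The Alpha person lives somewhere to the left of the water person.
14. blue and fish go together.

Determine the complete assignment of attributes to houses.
Solution:

House | Color | Team | Pet | Drink
----------------------------------
  1   | green | Epsilon | cat | milk
  2   | red | Gamma | horse | tea
  3   | white | Alpha | dog | coffee
  4   | yellow | Delta | bird | juice
  5   | blue | Beta | fish | water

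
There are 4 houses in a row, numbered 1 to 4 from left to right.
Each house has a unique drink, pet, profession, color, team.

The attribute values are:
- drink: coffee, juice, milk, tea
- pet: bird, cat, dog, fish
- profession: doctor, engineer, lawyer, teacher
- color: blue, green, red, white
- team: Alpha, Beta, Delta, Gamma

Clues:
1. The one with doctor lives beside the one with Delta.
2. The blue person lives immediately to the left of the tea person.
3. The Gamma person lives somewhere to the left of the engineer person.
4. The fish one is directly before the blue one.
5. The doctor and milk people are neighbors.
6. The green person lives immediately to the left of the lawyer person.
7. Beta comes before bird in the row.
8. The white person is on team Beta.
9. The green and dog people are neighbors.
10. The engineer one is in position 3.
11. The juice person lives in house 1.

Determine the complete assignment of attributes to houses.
Solution:

House | Drink | Pet | Profession | Color | Team
-----------------------------------------------
  1   | juice | fish | doctor | green | Gamma
  2   | milk | dog | lawyer | blue | Delta
  3   | tea | cat | engineer | white | Beta
  4   | coffee | bird | teacher | red | Alpha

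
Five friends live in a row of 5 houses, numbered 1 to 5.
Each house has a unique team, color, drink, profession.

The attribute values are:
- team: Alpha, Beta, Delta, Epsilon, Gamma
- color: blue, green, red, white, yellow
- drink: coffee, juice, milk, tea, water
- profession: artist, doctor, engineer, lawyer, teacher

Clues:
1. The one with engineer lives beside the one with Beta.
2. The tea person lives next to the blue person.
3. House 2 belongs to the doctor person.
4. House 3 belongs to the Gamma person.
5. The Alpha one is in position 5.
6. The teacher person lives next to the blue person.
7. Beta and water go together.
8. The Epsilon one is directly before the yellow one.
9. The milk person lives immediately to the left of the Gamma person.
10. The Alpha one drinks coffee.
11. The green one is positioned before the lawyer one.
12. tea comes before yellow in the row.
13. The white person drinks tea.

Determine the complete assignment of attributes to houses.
Solution:

House | Team | Color | Drink | Profession
-----------------------------------------
  1   | Delta | white | tea | teacher
  2   | Epsilon | blue | milk | doctor
  3   | Gamma | yellow | juice | engineer
  4   | Beta | green | water | artist
  5   | Alpha | red | coffee | lawyer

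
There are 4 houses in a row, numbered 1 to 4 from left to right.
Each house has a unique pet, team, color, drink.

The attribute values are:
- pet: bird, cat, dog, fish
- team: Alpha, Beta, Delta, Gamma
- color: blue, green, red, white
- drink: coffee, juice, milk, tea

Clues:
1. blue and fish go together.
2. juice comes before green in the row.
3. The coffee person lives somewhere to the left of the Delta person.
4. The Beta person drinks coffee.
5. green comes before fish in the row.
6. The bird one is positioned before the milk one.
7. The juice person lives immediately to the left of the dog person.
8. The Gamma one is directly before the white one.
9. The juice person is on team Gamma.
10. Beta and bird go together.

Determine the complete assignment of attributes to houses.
Solution:

House | Pet | Team | Color | Drink
----------------------------------
  1   | cat | Gamma | red | juice
  2   | dog | Alpha | white | tea
  3   | bird | Beta | green | coffee
  4   | fish | Delta | blue | milk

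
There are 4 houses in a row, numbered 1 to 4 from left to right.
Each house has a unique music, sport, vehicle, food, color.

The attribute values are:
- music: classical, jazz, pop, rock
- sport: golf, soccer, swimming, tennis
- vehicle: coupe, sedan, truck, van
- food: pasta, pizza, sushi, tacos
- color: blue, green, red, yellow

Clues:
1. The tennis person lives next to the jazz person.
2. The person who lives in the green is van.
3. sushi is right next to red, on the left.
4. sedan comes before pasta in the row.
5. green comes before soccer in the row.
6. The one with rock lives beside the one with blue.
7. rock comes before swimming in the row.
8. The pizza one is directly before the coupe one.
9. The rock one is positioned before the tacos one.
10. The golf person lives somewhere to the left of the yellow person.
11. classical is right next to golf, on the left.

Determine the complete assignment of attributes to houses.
Solution:

House | Music | Sport | Vehicle | Food | Color
----------------------------------------------
  1   | classical | tennis | van | sushi | green
  2   | jazz | golf | sedan | pizza | red
  3   | rock | soccer | coupe | pasta | yellow
  4   | pop | swimming | truck | tacos | blue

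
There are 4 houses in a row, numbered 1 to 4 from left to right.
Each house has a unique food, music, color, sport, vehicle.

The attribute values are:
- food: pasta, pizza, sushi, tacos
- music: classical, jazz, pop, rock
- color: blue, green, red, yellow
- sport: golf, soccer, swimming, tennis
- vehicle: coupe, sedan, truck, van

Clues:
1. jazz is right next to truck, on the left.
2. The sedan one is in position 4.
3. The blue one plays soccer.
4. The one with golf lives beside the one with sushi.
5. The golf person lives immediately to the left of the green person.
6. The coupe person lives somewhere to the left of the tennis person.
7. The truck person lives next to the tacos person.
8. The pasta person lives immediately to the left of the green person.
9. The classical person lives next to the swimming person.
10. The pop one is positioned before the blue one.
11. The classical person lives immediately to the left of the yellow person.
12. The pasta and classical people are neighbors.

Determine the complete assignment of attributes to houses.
Solution:

House | Food | Music | Color | Sport | Vehicle
----------------------------------------------
  1   | pasta | jazz | red | golf | coupe
  2   | sushi | classical | green | tennis | truck
  3   | tacos | pop | yellow | swimming | van
  4   | pizza | rock | blue | soccer | sedan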